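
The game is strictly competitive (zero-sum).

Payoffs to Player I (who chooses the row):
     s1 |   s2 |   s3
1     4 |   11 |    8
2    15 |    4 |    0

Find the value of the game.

120/19

Column s2 is strictly dominated by s3 for Player II (it gives Player I more in every row).
The remaining 2×2 game on (1, 2) × (s1, s3) has no saddle point. Let Player I play 1 with probability p; indifference gives 4p + 15(1−p) = 8p, so p = 15/19.
Similarly Player II's optimal q on s1 is 8/19, and the value is 4·(8/19) + (8)·(11/19) = 120/19.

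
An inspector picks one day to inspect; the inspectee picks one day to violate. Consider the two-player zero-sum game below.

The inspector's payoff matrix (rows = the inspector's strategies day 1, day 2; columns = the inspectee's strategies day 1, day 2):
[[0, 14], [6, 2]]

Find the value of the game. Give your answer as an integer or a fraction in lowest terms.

14/3

Row minima are 0 and 2, so the inspector's maximin is 2; column maxima are 6 and 14, so the inspectee's minimax is 6. These differ, so the equilibrium is in mixed strategies.
Let the inspector play day 1 with probability p. The inspectee is indifferent when 6(1−p) = 14p + 2(1−p), giving p = 2/9.
Let the inspectee play day 1 with probability q. The inspector is indifferent when 14(1−q) = 6q + 2(1−q), giving q = 2/3.
The value is 0·(2/3) + (14)·(1/3) = 14/3.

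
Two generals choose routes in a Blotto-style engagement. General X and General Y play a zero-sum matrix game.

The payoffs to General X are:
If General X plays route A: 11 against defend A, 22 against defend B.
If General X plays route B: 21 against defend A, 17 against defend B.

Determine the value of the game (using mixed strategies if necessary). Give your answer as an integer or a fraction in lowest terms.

Row minima are 11 and 17, so General X's maximin is 17; column maxima are 21 and 22, so General Y's minimax is 21. These differ, so the equilibrium is in mixed strategies.
Let General X play route A with probability p. General Y is indifferent when 11p + 21(1−p) = 22p + 17(1−p), giving p = 4/15.
Let General Y play defend A with probability q. General X is indifferent when 11q + 22(1−q) = 21q + 17(1−q), giving q = 1/3.
The value is 11·(1/3) + (22)·(2/3) = 55/3.

55/3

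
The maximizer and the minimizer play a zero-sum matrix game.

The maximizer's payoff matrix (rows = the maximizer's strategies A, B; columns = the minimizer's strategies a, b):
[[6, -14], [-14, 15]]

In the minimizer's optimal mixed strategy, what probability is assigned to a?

Row minima are -14 and -14, so the maximizer's maximin is -14; column maxima are 6 and 15, so the minimizer's minimax is 6. These differ, so the equilibrium is in mixed strategies.
Let the minimizer play a with probability q. The maximizer is indifferent when 6q − 14(1−q) = −14q + 15(1−q), giving q = 29/49.

29/49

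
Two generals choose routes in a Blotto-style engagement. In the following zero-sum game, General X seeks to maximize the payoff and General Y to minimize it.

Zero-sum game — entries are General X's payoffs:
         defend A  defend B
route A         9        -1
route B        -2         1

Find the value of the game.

Row minima are -1 and -2, so General X's maximin is -1; column maxima are 9 and 1, so General Y's minimax is 1. These differ, so the equilibrium is in mixed strategies.
Let General X play route A with probability p. General Y is indifferent when 9p − 2(1−p) = −p + (1−p), giving p = 3/13.
Let General Y play defend A with probability q. General X is indifferent when 9q − (1−q) = −2q + (1−q), giving q = 2/13.
The value is 9·(2/13) + (-1)·(11/13) = 7/13.

7/13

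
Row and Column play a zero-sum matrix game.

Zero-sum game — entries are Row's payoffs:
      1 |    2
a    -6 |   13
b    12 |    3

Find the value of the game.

Row minima are -6 and 3, so Row's maximin is 3; column maxima are 12 and 13, so Column's minimax is 12. These differ, so the equilibrium is in mixed strategies.
Let Row play a with probability p. Column is indifferent when −6p + 12(1−p) = 13p + 3(1−p), giving p = 9/28.
Let Column play 1 with probability q. Row is indifferent when −6q + 13(1−q) = 12q + 3(1−q), giving q = 5/14.
The value is -6·(5/14) + (13)·(9/14) = 87/14.

87/14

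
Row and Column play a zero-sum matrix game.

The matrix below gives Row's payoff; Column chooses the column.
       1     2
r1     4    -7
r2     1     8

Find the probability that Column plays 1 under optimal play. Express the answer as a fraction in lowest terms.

Row minima are -7 and 1, so Row's maximin is 1; column maxima are 4 and 8, so Column's minimax is 4. These differ, so the equilibrium is in mixed strategies.
Let Column play 1 with probability q. Row is indifferent when 4q − 7(1−q) = q + 8(1−q), giving q = 5/6.

5/6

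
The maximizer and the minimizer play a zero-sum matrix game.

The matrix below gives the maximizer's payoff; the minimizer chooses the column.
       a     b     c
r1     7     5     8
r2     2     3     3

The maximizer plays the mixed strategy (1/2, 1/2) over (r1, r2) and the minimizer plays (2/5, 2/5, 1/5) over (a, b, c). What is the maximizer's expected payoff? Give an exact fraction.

Against (2/5, 2/5, 1/5), each row's expected payoff is r1: 32/5; r2: 13/5.
Taking the (1/2, 1/2)-weighted average: (1/2)·(32/5) + (1/2)·(13/5) = 9/2.

9/2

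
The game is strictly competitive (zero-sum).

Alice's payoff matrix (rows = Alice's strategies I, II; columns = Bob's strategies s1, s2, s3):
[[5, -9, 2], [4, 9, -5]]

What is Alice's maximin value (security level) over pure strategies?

The worst-case payoff for each row is I: -9, II: -5.
The best of these is -5.

-5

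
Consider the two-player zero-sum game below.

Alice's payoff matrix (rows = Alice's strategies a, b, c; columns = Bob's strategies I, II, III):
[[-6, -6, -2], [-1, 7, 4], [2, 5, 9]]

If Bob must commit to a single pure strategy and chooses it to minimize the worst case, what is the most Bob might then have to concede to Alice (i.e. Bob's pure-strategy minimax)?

The worst case (largest entry) in each column is I: 2, II: 7, III: 9.
The best (smallest) of these is 2.

2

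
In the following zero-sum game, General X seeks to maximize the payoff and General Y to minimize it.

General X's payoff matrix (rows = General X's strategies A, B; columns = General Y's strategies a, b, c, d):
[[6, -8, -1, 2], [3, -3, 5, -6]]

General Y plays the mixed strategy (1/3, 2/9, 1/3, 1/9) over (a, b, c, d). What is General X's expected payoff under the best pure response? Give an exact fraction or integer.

4/3

A: (6)·(1/3) + (-8)·(2/9) + (-1)·(1/3) + (2)·(1/9) = 1/9.
B: (3)·(1/3) + (-3)·(2/9) + (5)·(1/3) + (-6)·(1/9) = 4/3.
The best pure response is B with expected payoff 4/3.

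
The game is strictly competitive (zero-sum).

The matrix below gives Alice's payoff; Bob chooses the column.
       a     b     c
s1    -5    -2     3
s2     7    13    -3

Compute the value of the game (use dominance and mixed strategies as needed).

Column b is strictly dominated by a for Bob (it gives Alice more in every row).
The remaining 2×2 game on (s1, s2) × (a, c) has no saddle point. Let Alice play s1 with probability p; indifference gives −5p + 7(1−p) = 3p − 3(1−p), so p = 5/9.
Similarly Bob's optimal q on a is 1/3, and the value is -5·(1/3) + (3)·(2/3) = 1/3.

1/3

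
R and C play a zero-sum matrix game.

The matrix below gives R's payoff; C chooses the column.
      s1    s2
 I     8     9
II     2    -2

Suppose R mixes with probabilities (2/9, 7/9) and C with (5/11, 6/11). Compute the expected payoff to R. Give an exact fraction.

Against (5/11, 6/11), each row's expected payoff is I: 94/11; II: -2/11.
Taking the (2/9, 7/9)-weighted average: (2/9)·(94/11) + (7/9)·(-2/11) = 58/33.

58/33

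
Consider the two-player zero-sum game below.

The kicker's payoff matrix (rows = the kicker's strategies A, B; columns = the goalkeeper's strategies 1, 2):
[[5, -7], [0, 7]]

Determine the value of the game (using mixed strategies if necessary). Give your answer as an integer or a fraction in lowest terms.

Row minima are -7 and 0, so the kicker's maximin is 0; column maxima are 5 and 7, so the goalkeeper's minimax is 5. These differ, so the equilibrium is in mixed strategies.
Let the kicker play A with probability p. The goalkeeper is indifferent when 5p = −7p + 7(1−p), giving p = 7/19.
Let the goalkeeper play 1 with probability q. The kicker is indifferent when 5q − 7(1−q) = 7(1−q), giving q = 14/19.
The value is 5·(14/19) + (-7)·(5/19) = 35/19.

35/19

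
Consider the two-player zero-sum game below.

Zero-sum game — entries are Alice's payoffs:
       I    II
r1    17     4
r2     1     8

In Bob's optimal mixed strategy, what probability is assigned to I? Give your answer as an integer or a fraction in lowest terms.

1/5

Row minima are 4 and 1, so Alice's maximin is 4; column maxima are 17 and 8, so Bob's minimax is 8. These differ, so the equilibrium is in mixed strategies.
Let Bob play I with probability q. Alice is indifferent when 17q + 4(1−q) = q + 8(1−q), giving q = 1/5.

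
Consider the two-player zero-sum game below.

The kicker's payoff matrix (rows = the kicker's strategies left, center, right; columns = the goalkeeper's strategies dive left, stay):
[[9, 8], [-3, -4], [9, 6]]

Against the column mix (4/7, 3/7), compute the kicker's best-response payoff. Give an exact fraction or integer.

60/7

left: (9)·(4/7) + (8)·(3/7) = 60/7.
center: (-3)·(4/7) + (-4)·(3/7) = -24/7.
right: (9)·(4/7) + (6)·(3/7) = 54/7.
The best pure response is left with expected payoff 60/7.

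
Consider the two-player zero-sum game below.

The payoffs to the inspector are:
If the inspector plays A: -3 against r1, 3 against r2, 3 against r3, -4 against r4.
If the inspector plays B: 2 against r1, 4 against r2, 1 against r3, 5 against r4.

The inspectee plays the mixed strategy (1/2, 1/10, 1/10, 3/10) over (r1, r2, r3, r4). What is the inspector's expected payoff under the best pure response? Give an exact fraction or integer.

3

A: (-3)·(1/2) + (3)·(1/10) + (3)·(1/10) + (-4)·(3/10) = -21/10.
B: (2)·(1/2) + (4)·(1/10) + (1)·(1/10) + (5)·(3/10) = 3.
The best pure response is B with expected payoff 3.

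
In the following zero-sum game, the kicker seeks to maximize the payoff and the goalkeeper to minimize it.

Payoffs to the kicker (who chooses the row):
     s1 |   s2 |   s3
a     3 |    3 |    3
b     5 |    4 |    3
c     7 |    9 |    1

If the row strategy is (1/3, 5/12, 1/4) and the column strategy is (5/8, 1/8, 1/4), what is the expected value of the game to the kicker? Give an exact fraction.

409/96

Against (5/8, 1/8, 1/4), each row's expected payoff is a: 3; b: 35/8; c: 23/4.
Taking the (1/3, 5/12, 1/4)-weighted average: (1/3)·(3) + (5/12)·(35/8) + (1/4)·(23/4) = 409/96.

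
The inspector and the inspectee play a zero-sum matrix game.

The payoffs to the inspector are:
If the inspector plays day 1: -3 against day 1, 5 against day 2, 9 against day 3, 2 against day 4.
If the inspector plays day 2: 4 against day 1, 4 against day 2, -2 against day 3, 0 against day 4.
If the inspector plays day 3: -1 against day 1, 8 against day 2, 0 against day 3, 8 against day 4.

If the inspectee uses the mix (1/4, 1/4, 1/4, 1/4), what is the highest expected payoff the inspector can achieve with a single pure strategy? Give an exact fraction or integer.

day 1: (-3)·(1/4) + (5)·(1/4) + (9)·(1/4) + (2)·(1/4) = 13/4.
day 2: (4)·(1/4) + (4)·(1/4) + (-2)·(1/4) + (0)·(1/4) = 3/2.
day 3: (-1)·(1/4) + (8)·(1/4) + (0)·(1/4) + (8)·(1/4) = 15/4.
The best pure response is day 3 with expected payoff 15/4.

15/4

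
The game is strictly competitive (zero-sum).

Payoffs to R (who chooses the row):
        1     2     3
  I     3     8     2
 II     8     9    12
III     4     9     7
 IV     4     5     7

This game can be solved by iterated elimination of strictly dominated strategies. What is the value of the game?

Column 2 is strictly dominated by 1 for C (3<8, 8<9, 4<9, 4<5); eliminate 2.
Row I is strictly dominated by row II (8>3, 12>2); eliminate I.
Row III is strictly dominated by row II (8>4, 12>7); eliminate III.
Row IV is strictly dominated by row II (8>4, 12>7); eliminate IV.
Column 3 is strictly dominated by 1 for C (8<12); eliminate 3.
Only (II, 1) remains, with payoff 8.

8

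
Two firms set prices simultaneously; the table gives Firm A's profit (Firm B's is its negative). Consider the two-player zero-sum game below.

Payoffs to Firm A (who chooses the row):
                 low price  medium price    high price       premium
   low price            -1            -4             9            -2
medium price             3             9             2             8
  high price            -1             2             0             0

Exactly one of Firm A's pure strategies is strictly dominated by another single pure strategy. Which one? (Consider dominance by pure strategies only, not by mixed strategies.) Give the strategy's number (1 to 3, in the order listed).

3

Compare high price with medium price: 3 > -1, 9 > 2, 2 > 0, 8 > 0.
So medium price strictly dominates high price for Firm A; high price is strictly dominated.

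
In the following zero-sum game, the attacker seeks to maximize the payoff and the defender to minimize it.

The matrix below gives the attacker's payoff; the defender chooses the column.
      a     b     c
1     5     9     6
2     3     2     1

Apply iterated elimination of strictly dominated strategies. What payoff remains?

5

Row 2 is strictly dominated by row 1 (5>3, 9>2, 6>1); eliminate 2.
Column c is strictly dominated by a for the defender (5<6); eliminate c.
Column b is strictly dominated by a for the defender (5<9); eliminate b.
Only (1, a) remains, with payoff 5.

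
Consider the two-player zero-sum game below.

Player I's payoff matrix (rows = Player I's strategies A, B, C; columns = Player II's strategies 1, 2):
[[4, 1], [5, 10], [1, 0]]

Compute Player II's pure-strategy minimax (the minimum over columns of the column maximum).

5

The worst case (largest entry) in each column is 1: 5, 2: 10.
The best (smallest) of these is 5.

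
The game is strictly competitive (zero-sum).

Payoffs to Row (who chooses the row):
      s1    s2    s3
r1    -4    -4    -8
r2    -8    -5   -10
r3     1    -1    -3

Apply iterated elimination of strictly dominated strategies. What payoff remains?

Row r1 is strictly dominated by row r3 (1>-4, -1>-4, -3>-8); eliminate r1.
Row r2 is strictly dominated by row r3 (1>-8, -1>-5, -3>-10); eliminate r2.
Column s1 is strictly dominated by s2 for Column (-1<1); eliminate s1.
Column s2 is strictly dominated by s3 for Column (-3<-1); eliminate s2.
Only (r3, s3) remains, with payoff -3.

-3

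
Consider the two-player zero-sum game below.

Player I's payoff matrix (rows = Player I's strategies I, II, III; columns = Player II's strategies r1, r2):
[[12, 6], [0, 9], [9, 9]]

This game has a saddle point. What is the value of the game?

9

Row minima: 6, 0, 9 → Player I's maximin is 9.
Column maxima: 12, 9 → Player II's minimax is 9.
They coincide at (III, r2), so the value is 9.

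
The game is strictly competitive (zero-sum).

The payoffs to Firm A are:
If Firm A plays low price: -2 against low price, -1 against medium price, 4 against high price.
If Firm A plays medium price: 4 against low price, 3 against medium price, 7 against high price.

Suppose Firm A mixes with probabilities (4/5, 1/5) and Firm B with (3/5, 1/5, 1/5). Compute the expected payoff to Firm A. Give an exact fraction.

2/5

Against (3/5, 1/5, 1/5), each row's expected payoff is low price: -3/5; medium price: 22/5.
Taking the (4/5, 1/5)-weighted average: (4/5)·(-3/5) + (1/5)·(22/5) = 2/5.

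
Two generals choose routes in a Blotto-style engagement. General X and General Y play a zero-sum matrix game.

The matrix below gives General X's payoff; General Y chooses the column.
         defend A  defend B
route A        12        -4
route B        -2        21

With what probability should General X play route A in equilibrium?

Row minima are -4 and -2, so General X's maximin is -2; column maxima are 12 and 21, so General Y's minimax is 12. These differ, so the equilibrium is in mixed strategies.
Let General X play route A with probability p. General Y is indifferent when 12p − 2(1−p) = −4p + 21(1−p), giving p = 23/39.

23/39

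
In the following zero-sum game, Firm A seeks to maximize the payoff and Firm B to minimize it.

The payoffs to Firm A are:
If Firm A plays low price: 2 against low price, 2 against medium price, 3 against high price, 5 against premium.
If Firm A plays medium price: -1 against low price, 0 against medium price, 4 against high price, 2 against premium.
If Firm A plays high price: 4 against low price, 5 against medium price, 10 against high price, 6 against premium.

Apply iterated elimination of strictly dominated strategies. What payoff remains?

4

Row low price is strictly dominated by row high price (4>2, 5>2, 10>3, 6>5); eliminate low price.
Row medium price is strictly dominated by row high price (4>-1, 5>0, 10>4, 6>2); eliminate medium price.
Column medium price is strictly dominated by low price for Firm B (4<5); eliminate medium price.
Column high price is strictly dominated by low price for Firm B (4<10); eliminate high price.
Column premium is strictly dominated by low price for Firm B (4<6); eliminate premium.
Only (high price, low price) remains, with payoff 4.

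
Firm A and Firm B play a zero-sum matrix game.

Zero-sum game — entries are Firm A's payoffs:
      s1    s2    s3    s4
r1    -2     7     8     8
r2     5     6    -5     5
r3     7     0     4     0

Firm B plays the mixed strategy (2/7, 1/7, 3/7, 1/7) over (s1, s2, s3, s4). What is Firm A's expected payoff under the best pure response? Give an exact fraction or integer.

r1: (-2)·(2/7) + (7)·(1/7) + (8)·(3/7) + (8)·(1/7) = 5.
r2: (5)·(2/7) + (6)·(1/7) + (-5)·(3/7) + (5)·(1/7) = 6/7.
r3: (7)·(2/7) + (0)·(1/7) + (4)·(3/7) + (0)·(1/7) = 26/7.
The best pure response is r1 with expected payoff 5.

5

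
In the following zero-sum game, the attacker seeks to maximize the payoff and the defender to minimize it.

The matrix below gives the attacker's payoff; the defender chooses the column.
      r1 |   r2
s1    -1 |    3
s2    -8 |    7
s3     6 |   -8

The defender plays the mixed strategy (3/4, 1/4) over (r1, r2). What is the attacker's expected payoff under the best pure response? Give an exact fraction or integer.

5/2

s1: (-1)·(3/4) + (3)·(1/4) = 0.
s2: (-8)·(3/4) + (7)·(1/4) = -17/4.
s3: (6)·(3/4) + (-8)·(1/4) = 5/2.
The best pure response is s3 with expected payoff 5/2.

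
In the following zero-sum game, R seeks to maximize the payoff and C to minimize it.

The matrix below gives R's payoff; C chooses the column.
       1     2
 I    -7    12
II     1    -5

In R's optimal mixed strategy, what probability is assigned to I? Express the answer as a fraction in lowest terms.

6/25

Row minima are -7 and -5, so R's maximin is -5; column maxima are 1 and 12, so C's minimax is 1. These differ, so the equilibrium is in mixed strategies.
Let R play I with probability p. C is indifferent when −7p + (1−p) = 12p − 5(1−p), giving p = 6/25.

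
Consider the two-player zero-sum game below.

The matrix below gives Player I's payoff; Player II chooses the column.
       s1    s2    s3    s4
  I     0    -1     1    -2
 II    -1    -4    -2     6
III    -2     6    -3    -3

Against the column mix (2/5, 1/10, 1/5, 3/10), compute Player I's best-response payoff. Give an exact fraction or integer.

I: (0)·(2/5) + (-1)·(1/10) + (1)·(1/5) + (-2)·(3/10) = -1/2.
II: (-1)·(2/5) + (-4)·(1/10) + (-2)·(1/5) + (6)·(3/10) = 3/5.
III: (-2)·(2/5) + (6)·(1/10) + (-3)·(1/5) + (-3)·(3/10) = -17/10.
The best pure response is II with expected payoff 3/5.

3/5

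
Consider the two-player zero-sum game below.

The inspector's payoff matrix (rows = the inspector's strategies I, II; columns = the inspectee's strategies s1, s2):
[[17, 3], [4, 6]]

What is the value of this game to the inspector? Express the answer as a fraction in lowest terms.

Row minima are 3 and 4, so the inspector's maximin is 4; column maxima are 17 and 6, so the inspectee's minimax is 6. These differ, so the equilibrium is in mixed strategies.
Let the inspector play I with probability p. The inspectee is indifferent when 17p + 4(1−p) = 3p + 6(1−p), giving p = 1/8.
Let the inspectee play s1 with probability q. The inspector is indifferent when 17q + 3(1−q) = 4q + 6(1−q), giving q = 3/16.
The value is 17·(3/16) + (3)·(13/16) = 45/8.

45/8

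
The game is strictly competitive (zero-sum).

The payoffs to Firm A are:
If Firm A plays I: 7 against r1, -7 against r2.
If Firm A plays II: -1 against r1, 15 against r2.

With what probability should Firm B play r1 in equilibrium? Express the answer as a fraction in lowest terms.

11/15

Row minima are -7 and -1, so Firm A's maximin is -1; column maxima are 7 and 15, so Firm B's minimax is 7. These differ, so the equilibrium is in mixed strategies.
Let Firm B play r1 with probability q. Firm A is indifferent when 7q − 7(1−q) = −q + 15(1−q), giving q = 11/15.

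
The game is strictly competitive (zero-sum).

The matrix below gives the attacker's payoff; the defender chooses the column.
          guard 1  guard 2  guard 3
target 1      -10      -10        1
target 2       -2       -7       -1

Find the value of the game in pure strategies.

Row minima: -10, -7 → the attacker's maximin is -7.
Column maxima: -2, -7, 1 → the defender's minimax is -7.
They coincide at (target 2, guard 2), so the value is -7.

-7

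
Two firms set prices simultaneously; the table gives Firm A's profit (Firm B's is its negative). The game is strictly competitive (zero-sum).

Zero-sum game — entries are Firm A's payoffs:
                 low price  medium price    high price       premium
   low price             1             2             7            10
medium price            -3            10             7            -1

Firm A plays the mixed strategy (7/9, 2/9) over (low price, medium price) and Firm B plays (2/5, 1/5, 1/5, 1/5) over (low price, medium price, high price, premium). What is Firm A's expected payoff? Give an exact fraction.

Against (2/5, 1/5, 1/5, 1/5), each row's expected payoff is low price: 21/5; medium price: 2.
Taking the (7/9, 2/9)-weighted average: (7/9)·(21/5) + (2/9)·(2) = 167/45.

167/45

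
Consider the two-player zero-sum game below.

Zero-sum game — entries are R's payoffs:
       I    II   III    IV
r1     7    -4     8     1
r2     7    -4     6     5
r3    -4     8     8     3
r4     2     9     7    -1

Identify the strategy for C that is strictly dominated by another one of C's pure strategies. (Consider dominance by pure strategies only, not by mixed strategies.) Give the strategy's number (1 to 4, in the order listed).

C prefers columns that give R less. Compare III with IV: 1 < 8, 5 < 6, 3 < 8, -1 < 7.
So IV strictly dominates III for C; III is strictly dominated.

3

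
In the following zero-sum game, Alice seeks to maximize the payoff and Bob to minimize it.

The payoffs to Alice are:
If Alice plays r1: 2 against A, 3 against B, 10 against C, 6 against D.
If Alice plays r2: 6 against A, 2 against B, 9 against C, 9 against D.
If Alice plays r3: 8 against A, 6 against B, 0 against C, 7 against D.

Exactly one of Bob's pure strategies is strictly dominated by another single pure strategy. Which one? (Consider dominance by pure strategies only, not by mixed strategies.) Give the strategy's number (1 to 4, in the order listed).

4

Bob prefers columns that give Alice less. Compare D with B: 3 < 6, 2 < 9, 6 < 7.
So B strictly dominates D for Bob; D is strictly dominated.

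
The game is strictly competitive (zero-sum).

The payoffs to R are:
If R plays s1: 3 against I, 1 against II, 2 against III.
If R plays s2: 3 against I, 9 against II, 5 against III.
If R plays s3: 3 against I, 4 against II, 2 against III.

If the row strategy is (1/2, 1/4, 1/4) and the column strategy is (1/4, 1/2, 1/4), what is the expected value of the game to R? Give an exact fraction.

Against (1/4, 1/2, 1/4), each row's expected payoff is s1: 7/4; s2: 13/2; s3: 13/4.
Taking the (1/2, 1/4, 1/4)-weighted average: (1/2)·(7/4) + (1/4)·(13/2) + (1/4)·(13/4) = 53/16.

53/16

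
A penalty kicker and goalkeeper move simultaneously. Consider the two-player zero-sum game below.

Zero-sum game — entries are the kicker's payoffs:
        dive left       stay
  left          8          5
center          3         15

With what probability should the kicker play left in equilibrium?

4/5

Row minima are 5 and 3, so the kicker's maximin is 5; column maxima are 8 and 15, so the goalkeeper's minimax is 8. These differ, so the equilibrium is in mixed strategies.
Let the kicker play left with probability p. The goalkeeper is indifferent when 8p + 3(1−p) = 5p + 15(1−p), giving p = 4/5.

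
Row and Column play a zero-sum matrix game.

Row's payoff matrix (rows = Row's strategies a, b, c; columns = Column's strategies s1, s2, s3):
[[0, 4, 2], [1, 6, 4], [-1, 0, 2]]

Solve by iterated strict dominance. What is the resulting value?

Column s2 is strictly dominated by s1 for Column (0<4, 1<6, -1<0); eliminate s2.
Column s3 is strictly dominated by s1 for Column (0<2, 1<4, -1<2); eliminate s3.
Row c is strictly dominated by row a (0>-1); eliminate c.
Row a is strictly dominated by row b (1>0); eliminate a.
Only (b, s1) remains, with payoff 1.

1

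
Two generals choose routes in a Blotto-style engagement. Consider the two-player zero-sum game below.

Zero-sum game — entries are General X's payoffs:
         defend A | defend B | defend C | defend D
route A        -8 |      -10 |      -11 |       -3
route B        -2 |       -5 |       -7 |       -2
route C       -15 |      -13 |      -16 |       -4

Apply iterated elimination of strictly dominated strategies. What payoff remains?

-7

Column defend D is strictly dominated by defend B for General Y (-10<-3, -5<-2, -13<-4); eliminate defend D.
Column defend B is strictly dominated by defend C for General Y (-11<-10, -7<-5, -16<-13); eliminate defend B.
Row route A is strictly dominated by row route B (-2>-8, -7>-11); eliminate route A.
Row route C is strictly dominated by row route B (-2>-15, -7>-16); eliminate route C.
Column defend A is strictly dominated by defend C for General Y (-7<-2); eliminate defend A.
Only (route B, defend C) remains, with payoff -7.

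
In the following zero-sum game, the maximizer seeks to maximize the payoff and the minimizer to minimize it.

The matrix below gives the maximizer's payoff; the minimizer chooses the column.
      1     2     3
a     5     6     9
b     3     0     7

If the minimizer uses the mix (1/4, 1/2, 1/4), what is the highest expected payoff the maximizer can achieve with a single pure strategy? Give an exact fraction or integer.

13/2

a: (5)·(1/4) + (6)·(1/2) + (9)·(1/4) = 13/2.
b: (3)·(1/4) + (0)·(1/2) + (7)·(1/4) = 5/2.
The best pure response is a with expected payoff 13/2.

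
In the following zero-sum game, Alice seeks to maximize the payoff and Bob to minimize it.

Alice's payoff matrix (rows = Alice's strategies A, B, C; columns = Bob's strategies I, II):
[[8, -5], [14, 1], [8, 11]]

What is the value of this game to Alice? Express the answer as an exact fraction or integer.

73/8

Row A is strictly dominated by row B, so Alice never plays it.
The remaining 2×2 game on (B, C) × (I, II) has no saddle point. Let Alice play B with probability p; indifference gives 14p + 8(1−p) = p + 11(1−p), so p = 3/16.
Similarly Bob's optimal q on I is 5/8, and the value is 14·(5/8) + (1)·(3/8) = 73/8.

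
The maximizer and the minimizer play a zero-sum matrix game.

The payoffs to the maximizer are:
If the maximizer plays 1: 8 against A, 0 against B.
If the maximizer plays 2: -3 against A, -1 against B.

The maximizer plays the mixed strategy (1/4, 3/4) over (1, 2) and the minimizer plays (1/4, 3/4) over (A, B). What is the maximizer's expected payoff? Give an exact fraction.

Against (1/4, 3/4), each row's expected payoff is 1: 2; 2: -3/2.
Taking the (1/4, 3/4)-weighted average: (1/4)·(2) + (3/4)·(-3/2) = -5/8.

-5/8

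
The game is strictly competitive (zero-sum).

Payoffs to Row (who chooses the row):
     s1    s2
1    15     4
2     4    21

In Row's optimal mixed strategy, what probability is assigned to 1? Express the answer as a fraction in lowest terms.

Row minima are 4 and 4, so Row's maximin is 4; column maxima are 15 and 21, so Column's minimax is 15. These differ, so the equilibrium is in mixed strategies.
Let Row play 1 with probability p. Column is indifferent when 15p + 4(1−p) = 4p + 21(1−p), giving p = 17/28.

17/28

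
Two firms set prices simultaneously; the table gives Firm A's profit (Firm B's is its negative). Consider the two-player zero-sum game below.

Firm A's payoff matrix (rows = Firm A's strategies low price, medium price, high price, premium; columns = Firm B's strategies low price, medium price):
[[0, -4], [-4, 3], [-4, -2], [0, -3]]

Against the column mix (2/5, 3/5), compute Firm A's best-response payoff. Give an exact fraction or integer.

low price: (0)·(2/5) + (-4)·(3/5) = -12/5.
medium price: (-4)·(2/5) + (3)·(3/5) = 1/5.
high price: (-4)·(2/5) + (-2)·(3/5) = -14/5.
premium: (0)·(2/5) + (-3)·(3/5) = -9/5.
The best pure response is medium price with expected payoff 1/5.

1/5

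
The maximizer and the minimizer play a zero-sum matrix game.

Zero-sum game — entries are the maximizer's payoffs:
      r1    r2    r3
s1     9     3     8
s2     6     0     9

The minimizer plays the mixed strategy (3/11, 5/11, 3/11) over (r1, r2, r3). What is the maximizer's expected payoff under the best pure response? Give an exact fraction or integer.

6

s1: (9)·(3/11) + (3)·(5/11) + (8)·(3/11) = 6.
s2: (6)·(3/11) + (0)·(5/11) + (9)·(3/11) = 45/11.
The best pure response is s1 with expected payoff 6.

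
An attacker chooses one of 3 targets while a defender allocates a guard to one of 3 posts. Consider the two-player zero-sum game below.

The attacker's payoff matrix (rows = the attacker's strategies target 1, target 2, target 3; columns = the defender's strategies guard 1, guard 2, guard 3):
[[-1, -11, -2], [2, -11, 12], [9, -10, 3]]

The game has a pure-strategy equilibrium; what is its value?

Row minima: -11, -11, -10 → the attacker's maximin is -10.
Column maxima: 9, -10, 12 → the defender's minimax is -10.
They coincide at (target 3, guard 2), so the value is -10.

-10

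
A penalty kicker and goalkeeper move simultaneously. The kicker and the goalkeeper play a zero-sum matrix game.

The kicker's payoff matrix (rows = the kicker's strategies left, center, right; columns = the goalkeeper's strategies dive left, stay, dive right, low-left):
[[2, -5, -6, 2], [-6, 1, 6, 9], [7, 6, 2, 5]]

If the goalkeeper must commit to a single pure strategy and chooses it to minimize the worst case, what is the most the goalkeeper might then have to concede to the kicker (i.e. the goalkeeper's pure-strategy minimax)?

6

The worst case (largest entry) in each column is dive left: 7, stay: 6, dive right: 6, low-left: 9.
The best (smallest) of these is 6.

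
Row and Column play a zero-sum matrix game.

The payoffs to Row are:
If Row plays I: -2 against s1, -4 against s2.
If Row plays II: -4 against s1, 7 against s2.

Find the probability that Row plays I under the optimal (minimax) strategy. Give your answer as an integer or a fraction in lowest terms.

Row minima are -4 and -4, so Row's maximin is -4; column maxima are -2 and 7, so Column's minimax is -2. These differ, so the equilibrium is in mixed strategies.
Let Row play I with probability p. Column is indifferent when −2p − 4(1−p) = −4p + 7(1−p), giving p = 11/13.

11/13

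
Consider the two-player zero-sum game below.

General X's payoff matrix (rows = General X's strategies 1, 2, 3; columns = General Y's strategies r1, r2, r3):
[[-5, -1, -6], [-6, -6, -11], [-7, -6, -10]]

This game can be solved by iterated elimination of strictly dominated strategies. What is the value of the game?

-6

Row 3 is strictly dominated by row 1 (-5>-7, -1>-6, -6>-10); eliminate 3.
Row 2 is strictly dominated by row 1 (-5>-6, -1>-6, -6>-11); eliminate 2.
Column r1 is strictly dominated by r3 for General Y (-6<-5); eliminate r1.
Column r2 is strictly dominated by r3 for General Y (-6<-1); eliminate r2.
Only (1, r3) remains, with payoff -6.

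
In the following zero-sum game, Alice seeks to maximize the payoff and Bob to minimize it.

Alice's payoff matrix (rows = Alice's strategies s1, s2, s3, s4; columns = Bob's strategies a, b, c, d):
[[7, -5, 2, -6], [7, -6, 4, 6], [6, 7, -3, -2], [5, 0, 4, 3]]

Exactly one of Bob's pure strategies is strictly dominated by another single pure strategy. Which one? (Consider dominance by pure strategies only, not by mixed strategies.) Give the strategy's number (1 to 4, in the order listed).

1

Bob prefers columns that give Alice less. Compare a with c: 2 < 7, 4 < 7, -3 < 6, 4 < 5.
So c strictly dominates a for Bob; a is strictly dominated.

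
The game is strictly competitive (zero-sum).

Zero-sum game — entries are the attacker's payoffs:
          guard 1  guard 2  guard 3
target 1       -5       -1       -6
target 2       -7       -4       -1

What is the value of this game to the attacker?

Column guard 2 is strictly dominated by guard 1 for the defender (it gives the attacker more in every row).
The remaining 2×2 game on (target 1, target 2) × (guard 1, guard 3) has no saddle point. Let the attacker play target 1 with probability p; indifference gives −5p − 7(1−p) = −6p − (1−p), so p = 6/7.
Similarly the defender's optimal q on guard 1 is 5/7, and the value is -5·(5/7) + (-6)·(2/7) = -37/7.

-37/7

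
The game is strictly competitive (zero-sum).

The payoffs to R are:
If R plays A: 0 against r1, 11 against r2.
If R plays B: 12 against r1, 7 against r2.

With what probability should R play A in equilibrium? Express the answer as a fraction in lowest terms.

Row minima are 0 and 7, so R's maximin is 7; column maxima are 12 and 11, so C's minimax is 11. These differ, so the equilibrium is in mixed strategies.
Let R play A with probability p. C is indifferent when 12(1−p) = 11p + 7(1−p), giving p = 5/16.

5/16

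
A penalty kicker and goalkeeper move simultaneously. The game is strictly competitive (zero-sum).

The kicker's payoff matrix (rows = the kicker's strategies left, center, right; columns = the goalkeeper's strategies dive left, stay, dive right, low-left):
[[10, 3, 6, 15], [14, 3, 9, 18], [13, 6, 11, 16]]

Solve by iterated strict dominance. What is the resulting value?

Row left is strictly dominated by row right (13>10, 6>3, 11>6, 16>15); eliminate left.
Column low-left is strictly dominated by dive left for the goalkeeper (14<18, 13<16); eliminate low-left.
Column dive right is strictly dominated by stay for the goalkeeper (3<9, 6<11); eliminate dive right.
Column dive left is strictly dominated by stay for the goalkeeper (3<14, 6<13); eliminate dive left.
Row center is strictly dominated by row right (6>3); eliminate center.
Only (right, stay) remains, with payoff 6.

6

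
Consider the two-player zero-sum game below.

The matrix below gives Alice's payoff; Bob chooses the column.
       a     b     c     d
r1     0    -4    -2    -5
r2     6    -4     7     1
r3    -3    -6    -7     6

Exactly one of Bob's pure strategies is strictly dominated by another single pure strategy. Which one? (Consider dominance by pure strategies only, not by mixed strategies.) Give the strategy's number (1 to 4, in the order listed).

1

Bob prefers columns that give Alice less. Compare a with b: -4 < 0, -4 < 6, -6 < -3.
So b strictly dominates a for Bob; a is strictly dominated.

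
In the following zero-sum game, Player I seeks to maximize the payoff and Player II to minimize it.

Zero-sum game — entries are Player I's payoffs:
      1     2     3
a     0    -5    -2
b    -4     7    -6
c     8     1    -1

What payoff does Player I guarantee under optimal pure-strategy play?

-1

Row minima: -5, -6, -1 → Player I's maximin is -1.
Column maxima: 8, 7, -1 → Player II's minimax is -1.
They coincide at (c, 3), so the value is -1.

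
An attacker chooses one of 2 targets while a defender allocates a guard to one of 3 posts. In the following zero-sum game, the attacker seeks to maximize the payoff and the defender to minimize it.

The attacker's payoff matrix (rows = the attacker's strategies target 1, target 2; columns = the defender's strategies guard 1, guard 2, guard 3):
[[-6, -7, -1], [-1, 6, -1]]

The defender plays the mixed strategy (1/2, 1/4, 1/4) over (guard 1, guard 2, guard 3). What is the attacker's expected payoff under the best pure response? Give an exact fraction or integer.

target 1: (-6)·(1/2) + (-7)·(1/4) + (-1)·(1/4) = -5.
target 2: (-1)·(1/2) + (6)·(1/4) + (-1)·(1/4) = 3/4.
The best pure response is target 2 with expected payoff 3/4.

3/4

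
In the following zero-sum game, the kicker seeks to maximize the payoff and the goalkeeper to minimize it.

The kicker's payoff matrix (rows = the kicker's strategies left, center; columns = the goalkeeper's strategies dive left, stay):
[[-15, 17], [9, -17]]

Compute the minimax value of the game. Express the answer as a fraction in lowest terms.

-51/29

Row minima are -15 and -17, so the kicker's maximin is -15; column maxima are 9 and 17, so the goalkeeper's minimax is 9. These differ, so the equilibrium is in mixed strategies.
Let the kicker play left with probability p. The goalkeeper is indifferent when −15p + 9(1−p) = 17p − 17(1−p), giving p = 13/29.
Let the goalkeeper play dive left with probability q. The kicker is indifferent when −15q + 17(1−q) = 9q − 17(1−q), giving q = 17/29.
The value is -15·(17/29) + (17)·(12/29) = -51/29.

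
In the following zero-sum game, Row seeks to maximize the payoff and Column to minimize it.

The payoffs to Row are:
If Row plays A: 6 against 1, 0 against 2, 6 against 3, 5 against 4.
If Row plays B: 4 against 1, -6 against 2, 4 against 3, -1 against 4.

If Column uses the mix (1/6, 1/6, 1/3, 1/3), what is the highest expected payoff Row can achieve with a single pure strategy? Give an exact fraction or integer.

A: (6)·(1/6) + (0)·(1/6) + (6)·(1/3) + (5)·(1/3) = 14/3.
B: (4)·(1/6) + (-6)·(1/6) + (4)·(1/3) + (-1)·(1/3) = 2/3.
The best pure response is A with expected payoff 14/3.

14/3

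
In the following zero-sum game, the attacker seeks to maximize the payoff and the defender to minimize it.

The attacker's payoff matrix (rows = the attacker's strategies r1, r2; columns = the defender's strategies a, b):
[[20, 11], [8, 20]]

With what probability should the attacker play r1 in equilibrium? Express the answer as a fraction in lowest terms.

4/7

Row minima are 11 and 8, so the attacker's maximin is 11; column maxima are 20 and 20, so the defender's minimax is 20. These differ, so the equilibrium is in mixed strategies.
Let the attacker play r1 with probability p. The defender is indifferent when 20p + 8(1−p) = 11p + 20(1−p), giving p = 4/7.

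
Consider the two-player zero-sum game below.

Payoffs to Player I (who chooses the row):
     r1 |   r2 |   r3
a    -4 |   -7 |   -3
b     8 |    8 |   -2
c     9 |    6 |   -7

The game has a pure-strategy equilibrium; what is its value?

-2

Row minima: -7, -2, -7 → Player I's maximin is -2.
Column maxima: 9, 8, -2 → Player II's minimax is -2.
They coincide at (b, r3), so the value is -2.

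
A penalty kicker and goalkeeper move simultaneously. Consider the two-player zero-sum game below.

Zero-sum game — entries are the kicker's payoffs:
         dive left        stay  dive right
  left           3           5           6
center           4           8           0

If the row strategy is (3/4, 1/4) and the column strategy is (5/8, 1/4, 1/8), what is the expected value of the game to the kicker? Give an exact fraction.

129/32

Against (5/8, 1/4, 1/8), each row's expected payoff is left: 31/8; center: 9/2.
Taking the (3/4, 1/4)-weighted average: (3/4)·(31/8) + (1/4)·(9/2) = 129/32.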